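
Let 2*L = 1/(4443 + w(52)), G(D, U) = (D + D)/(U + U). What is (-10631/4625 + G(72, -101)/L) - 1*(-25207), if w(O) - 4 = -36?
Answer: 8836020144/467125 ≈ 18916.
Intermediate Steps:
w(O) = -32 (w(O) = 4 - 36 = -32)
G(D, U) = D/U (G(D, U) = (2*D)/((2*U)) = (2*D)*(1/(2*U)) = D/U)
L = 1/8822 (L = 1/(2*(4443 - 32)) = (1/2)/4411 = (1/2)*(1/4411) = 1/8822 ≈ 0.00011335)
(-10631/4625 + G(72, -101)/L) - 1*(-25207) = (-10631/4625 + (72/(-101))/(1/8822)) - 1*(-25207) = (-10631*1/4625 + (72*(-1/101))*8822) + 25207 = (-10631/4625 - 72/101*8822) + 25207 = (-10631/4625 - 635184/101) + 25207 = -2938799731/467125 + 25207 = 8836020144/467125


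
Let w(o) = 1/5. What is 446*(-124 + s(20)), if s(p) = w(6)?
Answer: -276074/5 ≈ -55215.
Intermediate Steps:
w(o) = 1/5
s(p) = 1/5
446*(-124 + s(20)) = 446*(-124 + 1/5) = 446*(-619/5) = -276074/5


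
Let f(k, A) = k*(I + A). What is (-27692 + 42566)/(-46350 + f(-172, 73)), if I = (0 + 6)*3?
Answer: -7437/31001 ≈ -0.23990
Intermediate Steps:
I = 18 (I = 6*3 = 18)
f(k, A) = k*(18 + A)
(-27692 + 42566)/(-46350 + f(-172, 73)) = (-27692 + 42566)/(-46350 - 172*(18 + 73)) = 14874/(-46350 - 172*91) = 14874/(-46350 - 15652) = 14874/(-62002) = 14874*(-1/62002) = -7437/31001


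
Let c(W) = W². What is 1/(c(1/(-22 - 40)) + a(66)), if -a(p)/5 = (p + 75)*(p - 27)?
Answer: -3844/105690779 ≈ -3.6370e-5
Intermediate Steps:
a(p) = -5*(-27 + p)*(75 + p) (a(p) = -5*(p + 75)*(p - 27) = -5*(75 + p)*(-27 + p) = -5*(-27 + p)*(75 + p))
1/(c(1/(-22 - 40)) + a(66)) = 1/((1/(-22 - 40))² + (10125 - 240*66 - 5*66²)) = 1/((1/(-62))² + (10125 - 15840 - 5*4356)) = 1/((-1/62)² + (10125 - 15840 - 21780)) = 1/(1/3844 - 27495) = 1/(-105690779/3844) = -3844/105690779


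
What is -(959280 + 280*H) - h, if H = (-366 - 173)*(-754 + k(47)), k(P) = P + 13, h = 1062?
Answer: -105698822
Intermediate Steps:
k(P) = 13 + P
H = 374066 (H = (-366 - 173)*(-754 + (13 + 47)) = -539*(-754 + 60) = -539*(-694) = 374066)
-(959280 + 280*H) - h = -280/(1/(3426 + 374066)) - 1*1062 = -280/(1/377492) - 1062 = -280/1/377492 - 1062 = -280*377492 - 1062 = -105697760 - 1062 = -105698822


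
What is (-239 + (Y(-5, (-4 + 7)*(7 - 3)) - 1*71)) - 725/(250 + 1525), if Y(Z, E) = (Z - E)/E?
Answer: -265675/852 ≈ -311.83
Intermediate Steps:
Y(Z, E) = (Z - E)/E
(-239 + (Y(-5, (-4 + 7)*(7 - 3)) - 1*71)) - 725/(250 + 1525) = (-239 + ((-5 - (-4 + 7)*(7 - 3))/(((-4 + 7)*(7 - 3))) - 1*71)) - 725/(250 + 1525) = (-239 + ((-5 - 3*4)/((3*4)) - 71)) - 725/1775 = (-239 + ((-5 - 1*12)/12 - 71)) - 725*1/1775 = (-239 + ((-5 - 12)/12 - 71)) - 29/71 = (-239 + ((1/12)*(-17) - 71)) - 29/71 = (-239 + (-17/12 - 71)) - 29/71 = (-239 - 869/12) - 29/71 = -3737/12 - 29/71 = -265675/852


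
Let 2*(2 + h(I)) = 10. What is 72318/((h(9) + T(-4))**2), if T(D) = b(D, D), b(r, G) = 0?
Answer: 24106/3 ≈ 8035.3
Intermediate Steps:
T(D) = 0
h(I) = 3 (h(I) = -2 + (1/2)*10 = -2 + 5 = 3)
72318/((h(9) + T(-4))**2) = 72318/((3 + 0)**2) = 72318/(3**2) = 72318/9 = 72318*(1/9) = 24106/3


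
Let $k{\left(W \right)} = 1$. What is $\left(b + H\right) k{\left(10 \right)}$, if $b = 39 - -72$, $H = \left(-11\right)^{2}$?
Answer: $232$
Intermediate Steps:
$H = 121$
$b = 111$ ($b = 39 + 72 = 111$)
$\left(b + H\right) k{\left(10 \right)} = \left(111 + 121\right) 1 = 232 \cdot 1 = 232$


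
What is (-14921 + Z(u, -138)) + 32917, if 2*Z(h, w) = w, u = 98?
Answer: 17927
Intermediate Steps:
Z(h, w) = w/2
(-14921 + Z(u, -138)) + 32917 = (-14921 + (½)*(-138)) + 32917 = (-14921 - 69) + 32917 = -14990 + 32917 = 17927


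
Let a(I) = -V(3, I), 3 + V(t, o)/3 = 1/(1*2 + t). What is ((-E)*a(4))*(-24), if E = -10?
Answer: -2016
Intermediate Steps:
V(t, o) = -9 + 3/(2 + t) (V(t, o) = -9 + 3/(1*2 + t) = -9 + 3/(2 + t))
a(I) = 42/5 (a(I) = -3*(-5 - 3*3)/(2 + 3) = -3*(-5 - 9)/5 = -3*(-14)/5 = -1*(-42/5) = 42/5)
((-E)*a(4))*(-24) = (-1*(-10)*(42/5))*(-24) = (10*(42/5))*(-24) = 84*(-24) = -2016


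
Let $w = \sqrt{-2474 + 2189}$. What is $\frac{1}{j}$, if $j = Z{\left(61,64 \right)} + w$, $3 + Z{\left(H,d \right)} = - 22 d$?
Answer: $- \frac{1411}{1991206} - \frac{i \sqrt{285}}{1991206} \approx -0.00070862 - 8.4783 \cdot 10^{-6} i$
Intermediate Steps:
$Z{\left(H,d \right)} = -3 - 22 d$
$w = i \sqrt{285}$ ($w = \sqrt{-285} = i \sqrt{285} \approx 16.882 i$)
$j = -1411 + i \sqrt{285}$ ($j = \left(-3 - 1408\right) + i \sqrt{285} = -1411 + i \sqrt{285} \approx -1411.0 + 16.882 i$)
$\frac{1}{j} = \frac{1}{-1411 + i \sqrt{285}}$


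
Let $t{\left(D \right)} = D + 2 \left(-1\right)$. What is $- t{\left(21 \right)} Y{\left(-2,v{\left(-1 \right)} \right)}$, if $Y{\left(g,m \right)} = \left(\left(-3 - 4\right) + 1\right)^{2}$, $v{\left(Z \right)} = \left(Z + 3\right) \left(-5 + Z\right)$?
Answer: $-684$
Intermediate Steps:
$v{\left(Z \right)} = \left(-5 + Z\right) \left(3 + Z\right)$ ($v{\left(Z \right)} = \left(3 + Z\right) \left(-5 + Z\right) = \left(-5 + Z\right) \left(3 + Z\right)$)
$t{\left(D \right)} = -2 + D$ ($t{\left(D \right)} = D - 2 = -2 + D$)
$Y{\left(g,m \right)} = 36$ ($Y{\left(g,m \right)} = \left(\left(-3 - 4\right) + 1\right)^{2} = \left(-7 + 1\right)^{2} = \left(-6\right)^{2} = 36$)
$- t{\left(21 \right)} Y{\left(-2,v{\left(-1 \right)} \right)} = - \left(-2 + 21\right) 36 = - 19 \cdot 36 = \left(-1\right) 684 = -684$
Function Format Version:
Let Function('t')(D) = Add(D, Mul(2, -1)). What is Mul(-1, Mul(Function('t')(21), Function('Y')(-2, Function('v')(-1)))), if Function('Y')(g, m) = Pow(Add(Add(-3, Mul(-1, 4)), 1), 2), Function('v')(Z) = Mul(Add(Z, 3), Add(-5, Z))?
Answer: -684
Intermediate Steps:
Function('v')(Z) = Mul(Add(-5, Z), Add(3, Z)) (Function('v')(Z) = Mul(Add(3, Z), Add(-5, Z)) = Mul(Add(-5, Z), Add(3, Z)))
Function('t')(D) = Add(-2, D) (Function('t')(D) = Add(D, -2) = Add(-2, D))
Function('Y')(g, m) = 36 (Function('Y')(g, m) = Pow(Add(Add(-3, -4), 1), 2) = Pow(Add(-7, 1), 2) = Pow(-6, 2) = 36)
Mul(-1, Mul(Function('t')(21), Function('Y')(-2, Function('v')(-1)))) = Mul(-1, Mul(Add(-2, 21), 36)) = Mul(-1, Mul(19, 36)) = Mul(-1, 684) = -684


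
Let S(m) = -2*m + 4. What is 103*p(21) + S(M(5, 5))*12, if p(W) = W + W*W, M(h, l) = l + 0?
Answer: 47514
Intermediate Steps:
M(h, l) = l
p(W) = W + W²
S(m) = 4 - 2*m
103*p(21) + S(M(5, 5))*12 = 103*(21*(1 + 21)) + (4 - 2*5)*12 = 103*(21*22) + (4 - 10)*12 = 103*462 - 6*12 = 47586 - 72 = 47514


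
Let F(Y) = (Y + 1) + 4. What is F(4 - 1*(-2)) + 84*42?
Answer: 3539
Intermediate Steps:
F(Y) = 5 + Y (F(Y) = (1 + Y) + 4 = 5 + Y)
F(4 - 1*(-2)) + 84*42 = (5 + (4 - 1*(-2))) + 84*42 = (5 + (4 + 2)) + 3528 = (5 + 6) + 3528 = 11 + 3528 = 3539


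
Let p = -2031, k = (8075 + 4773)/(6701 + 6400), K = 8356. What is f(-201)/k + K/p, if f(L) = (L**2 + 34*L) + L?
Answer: 40349979139/1186104 ≈ 34019.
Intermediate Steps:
k = 1168/1191 (k = 12848/13101 = 12848*(1/13101) = 1168/1191 ≈ 0.98069)
f(L) = L**2 + 35*L
f(-201)/k + K/p = (-201*(35 - 201))/(1168/1191) + 8356/(-2031) = -201*(-166)*(1191/1168) + 8356*(-1/2031) = 33366*(1191/1168) - 8356/2031 = 19869453/584 - 8356/2031 = 40349979139/1186104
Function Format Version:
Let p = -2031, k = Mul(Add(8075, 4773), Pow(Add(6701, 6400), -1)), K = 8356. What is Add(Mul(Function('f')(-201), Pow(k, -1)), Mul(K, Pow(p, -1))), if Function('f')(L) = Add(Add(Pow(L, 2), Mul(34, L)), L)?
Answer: Rational(40349979139, 1186104) ≈ 34019.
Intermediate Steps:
k = Rational(1168, 1191) (k = Mul(12848, Pow(13101, -1)) = Mul(12848, Rational(1, 13101)) = Rational(1168, 1191) ≈ 0.98069)
Function('f')(L) = Add(Pow(L, 2), Mul(35, L))
Add(Mul(Function('f')(-201), Pow(k, -1)), Mul(K, Pow(p, -1))) = Add(Mul(Mul(-201, Add(35, -201)), Pow(Rational(1168, 1191), -1)), Mul(8356, Pow(-2031, -1))) = Add(Mul(Mul(-201, -166), Rational(1191, 1168)), Mul(8356, Rational(-1, 2031))) = Add(Mul(33366, Rational(1191, 1168)), Rational(-8356, 2031)) = Add(Rational(19869453, 584), Rational(-8356, 2031)) = Rational(40349979139, 1186104)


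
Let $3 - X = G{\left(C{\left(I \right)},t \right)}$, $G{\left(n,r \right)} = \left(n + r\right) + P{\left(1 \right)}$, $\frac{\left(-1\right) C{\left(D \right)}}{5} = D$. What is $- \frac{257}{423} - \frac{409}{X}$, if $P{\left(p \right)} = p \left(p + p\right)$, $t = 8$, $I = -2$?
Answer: $\frac{168638}{7191} \approx 23.451$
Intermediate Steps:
$C{\left(D \right)} = - 5 D$
$P{\left(p \right)} = 2 p^{2}$ ($P{\left(p \right)} = p 2 p = 2 p^{2}$)
$G{\left(n,r \right)} = 2 + n + r$ ($G{\left(n,r \right)} = \left(n + r\right) + 2 \cdot 1^{2} = \left(n + r\right) + 2 \cdot 1 = \left(n + r\right) + 2 = 2 + n + r$)
$X = -17$ ($X = 3 - \left(2 - -10 + 8\right) = 3 - \left(2 + 10 + 8\right) = 3 - 20 = -17$)
$- \frac{257}{423} - \frac{409}{X} = - \frac{257}{423} - \frac{409}{-17} = \left(-257\right) \frac{1}{423} - - \frac{409}{17} = - \frac{257}{423} + \frac{409}{17} = \frac{168638}{7191}$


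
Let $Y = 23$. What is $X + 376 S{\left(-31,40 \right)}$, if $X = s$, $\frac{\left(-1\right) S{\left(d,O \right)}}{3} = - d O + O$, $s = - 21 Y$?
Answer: $-1444323$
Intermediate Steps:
$s = -483$ ($s = \left(-21\right) 23 = -483$)
$S{\left(d,O \right)} = - 3 O + 3 O d$ ($S{\left(d,O \right)} = - 3 \left(- d O + O\right) = - 3 \left(- O d + O\right) = - 3 \left(O - O d\right) = - 3 O + 3 O d$)
$X = -483$
$X + 376 S{\left(-31,40 \right)} = -483 + 376 \cdot 3 \cdot 40 \left(-1 - 31\right) = -483 + 376 \cdot 3 \cdot 40 \left(-32\right) = -483 + 376 \left(-3840\right) = -483 - 1443840 = -1444323$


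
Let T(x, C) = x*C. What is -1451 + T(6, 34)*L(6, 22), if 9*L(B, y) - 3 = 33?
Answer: -635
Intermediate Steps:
T(x, C) = C*x
L(B, y) = 4 (L(B, y) = ⅓ + (⅑)*33 = ⅓ + 11/3 = 4)
-1451 + T(6, 34)*L(6, 22) = -1451 + (34*6)*4 = -1451 + 204*4 = -1451 + 816 = -635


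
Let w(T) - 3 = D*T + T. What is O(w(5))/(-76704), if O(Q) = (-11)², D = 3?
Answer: -121/76704 ≈ -0.0015775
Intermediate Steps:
w(T) = 3 + 4*T (w(T) = 3 + (3*T + T) = 3 + 4*T)
O(Q) = 121
O(w(5))/(-76704) = 121/(-76704) = 121*(-1/76704) = -121/76704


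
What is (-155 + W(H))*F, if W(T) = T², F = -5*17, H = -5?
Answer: 11050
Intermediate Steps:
F = -85
(-155 + W(H))*F = (-155 + (-5)²)*(-85) = (-155 + 25)*(-85) = -130*(-85) = 11050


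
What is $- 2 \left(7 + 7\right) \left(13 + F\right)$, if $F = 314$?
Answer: $-9156$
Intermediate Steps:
$- 2 \left(7 + 7\right) \left(13 + F\right) = - 2 \left(7 + 7\right) \left(13 + 314\right) = \left(-2\right) 14 \cdot 327 = \left(-28\right) 327 = -9156$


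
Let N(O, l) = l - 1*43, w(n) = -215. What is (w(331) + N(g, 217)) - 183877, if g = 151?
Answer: -183918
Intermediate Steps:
N(O, l) = -43 + l (N(O, l) = l - 43 = -43 + l)
(w(331) + N(g, 217)) - 183877 = (-215 + (-43 + 217)) - 183877 = (-215 + 174) - 183877 = -41 - 183877 = -183918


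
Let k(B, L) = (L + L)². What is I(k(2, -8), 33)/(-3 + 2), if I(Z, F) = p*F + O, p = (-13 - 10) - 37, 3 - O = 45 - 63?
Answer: 1959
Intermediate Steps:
O = 21 (O = 3 - (45 - 63) = 3 - 1*(-18) = 3 + 18 = 21)
k(B, L) = 4*L² (k(B, L) = (2*L)² = 4*L²)
p = -60 (p = -23 - 37 = -60)
I(Z, F) = 21 - 60*F (I(Z, F) = -60*F + 21 = 21 - 60*F)
I(k(2, -8), 33)/(-3 + 2) = (21 - 60*33)/(-3 + 2) = (21 - 1980)/(-1) = -1959*(-1) = 1959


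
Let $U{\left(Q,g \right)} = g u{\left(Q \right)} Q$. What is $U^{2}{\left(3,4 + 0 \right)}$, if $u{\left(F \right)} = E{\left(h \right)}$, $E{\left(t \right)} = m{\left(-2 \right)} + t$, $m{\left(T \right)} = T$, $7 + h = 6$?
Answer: $1296$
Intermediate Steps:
$h = -1$ ($h = -7 + 6 = -1$)
$E{\left(t \right)} = -2 + t$
$u{\left(F \right)} = -3$ ($u{\left(F \right)} = -2 - 1 = -3$)
$U{\left(Q,g \right)} = - 3 Q g$ ($U{\left(Q,g \right)} = g \left(-3\right) Q = - 3 g Q = - 3 Q g$)
$U^{2}{\left(3,4 + 0 \right)} = \left(\left(-3\right) 3 \left(4 + 0\right)\right)^{2} = \left(\left(-3\right) 3 \cdot 4\right)^{2} = \left(-36\right)^{2} = 1296$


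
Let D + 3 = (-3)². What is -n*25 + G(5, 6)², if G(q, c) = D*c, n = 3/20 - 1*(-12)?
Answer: 3969/4 ≈ 992.25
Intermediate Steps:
D = 6 (D = -3 + (-3)² = -3 + 9 = 6)
n = 243/20 (n = 3*(1/20) + 12 = 3/20 + 12 = 243/20 ≈ 12.150)
G(q, c) = 6*c
-n*25 + G(5, 6)² = -1*243/20*25 + (6*6)² = -243/20*25 + 36² = -1215/4 + 1296 = 3969/4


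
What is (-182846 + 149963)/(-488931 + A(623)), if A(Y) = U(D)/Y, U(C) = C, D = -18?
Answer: 6828703/101534677 ≈ 0.067255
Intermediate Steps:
A(Y) = -18/Y
(-182846 + 149963)/(-488931 + A(623)) = (-182846 + 149963)/(-488931 - 18/623) = -32883/(-488931 - 18*1/623) = -32883/(-488931 - 18/623) = -32883/(-304604031/623) = -32883*(-623/304604031) = 6828703/101534677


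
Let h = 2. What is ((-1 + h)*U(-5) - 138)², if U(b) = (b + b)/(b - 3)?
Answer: 299209/16 ≈ 18701.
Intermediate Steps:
U(b) = 2*b/(-3 + b) (U(b) = (2*b)/(-3 + b) = 2*b/(-3 + b))
((-1 + h)*U(-5) - 138)² = ((-1 + 2)*(2*(-5)/(-3 - 5)) - 138)² = (1*(2*(-5)/(-8)) - 138)² = (1*(2*(-5)*(-⅛)) - 138)² = (1*(5/4) - 138)² = (5/4 - 138)² = (-547/4)² = 299209/16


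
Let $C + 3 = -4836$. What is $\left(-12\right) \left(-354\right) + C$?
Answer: $-591$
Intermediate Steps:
$C = -4839$ ($C = -3 - 4836 = -4839$)
$\left(-12\right) \left(-354\right) + C = \left(-12\right) \left(-354\right) - 4839 = 4248 - 4839 = -591$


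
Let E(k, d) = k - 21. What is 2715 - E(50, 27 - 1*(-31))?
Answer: 2686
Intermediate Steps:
E(k, d) = -21 + k
2715 - E(50, 27 - 1*(-31)) = 2715 - (-21 + 50) = 2715 - 1*29 = 2715 - 29 = 2686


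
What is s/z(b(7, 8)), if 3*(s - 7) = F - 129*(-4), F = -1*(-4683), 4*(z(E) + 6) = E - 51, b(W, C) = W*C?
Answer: -6960/19 ≈ -366.32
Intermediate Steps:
b(W, C) = C*W
z(E) = -75/4 + E/4 (z(E) = -6 + (E - 51)/4 = -6 + (-51 + E)/4 = -6 + (-51/4 + E/4) = -75/4 + E/4)
F = 4683
s = 1740 (s = 7 + (4683 - 129*(-4))/3 = 7 + (4683 + 516)/3 = 7 + (⅓)*5199 = 7 + 1733 = 1740)
s/z(b(7, 8)) = 1740/(-75/4 + (8*7)/4) = 1740/(-75/4 + (¼)*56) = 1740/(-75/4 + 14) = 1740/(-19/4) = 1740*(-4/19) = -6960/19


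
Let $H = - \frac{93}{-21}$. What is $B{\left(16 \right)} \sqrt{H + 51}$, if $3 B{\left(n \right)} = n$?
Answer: $\frac{32 \sqrt{679}}{21} \approx 39.707$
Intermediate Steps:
$H = \frac{31}{7}$ ($H = \left(-93\right) \left(- \frac{1}{21}\right) = \frac{31}{7} \approx 4.4286$)
$B{\left(n \right)} = \frac{n}{3}$
$B{\left(16 \right)} \sqrt{H + 51} = \frac{1}{3} \cdot 16 \sqrt{\frac{31}{7} + 51} = \frac{16 \sqrt{\frac{388}{7}}}{3} = \frac{16 \frac{2 \sqrt{679}}{7}}{3} = \frac{32 \sqrt{679}}{21}$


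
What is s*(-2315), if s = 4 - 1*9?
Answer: 11575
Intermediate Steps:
s = -5 (s = 4 - 9 = -5)
s*(-2315) = -5*(-2315) = 11575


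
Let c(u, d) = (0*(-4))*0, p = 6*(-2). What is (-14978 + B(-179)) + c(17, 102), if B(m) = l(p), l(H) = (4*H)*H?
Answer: -14402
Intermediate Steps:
p = -12
c(u, d) = 0 (c(u, d) = 0*0 = 0)
l(H) = 4*H²
B(m) = 576 (B(m) = 4*(-12)² = 4*144 = 576)
(-14978 + B(-179)) + c(17, 102) = (-14978 + 576) + 0 = -14402 + 0 = -14402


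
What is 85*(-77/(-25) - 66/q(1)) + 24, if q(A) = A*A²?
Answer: -26621/5 ≈ -5324.2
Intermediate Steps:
q(A) = A³
85*(-77/(-25) - 66/q(1)) + 24 = 85*(-77/(-25) - 66/(1³)) + 24 = 85*(-77*(-1/25) - 66/1) + 24 = 85*(77/25 - 66*1) + 24 = 85*(77/25 - 66) + 24 = 85*(-1573/25) + 24 = -26741/5 + 24 = -26621/5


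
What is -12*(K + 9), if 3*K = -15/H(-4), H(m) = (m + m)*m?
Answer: -849/8 ≈ -106.13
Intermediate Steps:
H(m) = 2*m² (H(m) = (2*m)*m = 2*m²)
K = -5/32 (K = (-15/(2*(-4)²))/3 = (-15/(2*16))/3 = (-15/32)/3 = (-15*1/32)/3 = (⅓)*(-15/32) = -5/32 ≈ -0.15625)
-12*(K + 9) = -12*(-5/32 + 9) = -12*283/32 = -849/8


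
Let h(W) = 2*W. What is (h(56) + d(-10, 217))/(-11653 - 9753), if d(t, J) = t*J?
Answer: 147/1529 ≈ 0.096141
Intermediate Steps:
d(t, J) = J*t
(h(56) + d(-10, 217))/(-11653 - 9753) = (2*56 + 217*(-10))/(-11653 - 9753) = (112 - 2170)/(-21406) = -2058*(-1/21406) = 147/1529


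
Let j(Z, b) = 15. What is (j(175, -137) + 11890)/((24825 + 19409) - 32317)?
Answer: 11905/11917 ≈ 0.99899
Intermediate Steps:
(j(175, -137) + 11890)/((24825 + 19409) - 32317) = (15 + 11890)/((24825 + 19409) - 32317) = 11905/(44234 - 32317) = 11905/11917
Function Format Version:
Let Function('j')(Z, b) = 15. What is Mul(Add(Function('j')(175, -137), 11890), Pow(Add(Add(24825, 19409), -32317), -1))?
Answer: Rational(11905, 11917) ≈ 0.99899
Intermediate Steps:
Mul(Add(Function('j')(175, -137), 11890), Pow(Add(Add(24825, 19409), -32317), -1)) = Mul(Add(15, 11890), Pow(Add(Add(24825, 19409), -32317), -1)) = Mul(11905, Pow(Add(44234, -32317), -1)) = Mul(11905, Pow(11917, -1)) = Mul(11905, Rational(1, 11917)) = Rational(11905, 11917)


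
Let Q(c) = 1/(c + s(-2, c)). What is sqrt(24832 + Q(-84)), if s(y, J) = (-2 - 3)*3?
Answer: sqrt(27042037)/33 ≈ 157.58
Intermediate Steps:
s(y, J) = -15 (s(y, J) = -5*3 = -15)
Q(c) = 1/(-15 + c) (Q(c) = 1/(c - 15) = 1/(-15 + c))
sqrt(24832 + Q(-84)) = sqrt(24832 + 1/(-15 - 84)) = sqrt(24832 + 1/(-99)) = sqrt(24832 - 1/99) = sqrt(2458367/99) = sqrt(27042037)/33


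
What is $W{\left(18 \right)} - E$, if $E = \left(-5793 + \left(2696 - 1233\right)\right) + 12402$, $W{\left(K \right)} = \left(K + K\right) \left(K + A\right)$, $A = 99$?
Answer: $-3860$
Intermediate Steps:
$W{\left(K \right)} = 2 K \left(99 + K\right)$ ($W{\left(K \right)} = \left(K + K\right) \left(K + 99\right) = 2 K \left(99 + K\right)$)
$E = 8072$ ($E = \left(-5793 + \left(2696 - 1233\right)\right) + 12402 = \left(-5793 + 1463\right) + 12402 = -4330 + 12402 = 8072$)
$W{\left(18 \right)} - E = 2 \cdot 18 \left(99 + 18\right) - 8072 = 2 \cdot 18 \cdot 117 - 8072 = 4212 - 8072 = -3860$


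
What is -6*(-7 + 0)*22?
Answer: 924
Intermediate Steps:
-6*(-7 + 0)*22 = -6*(-7)*22 = 42*22 = 924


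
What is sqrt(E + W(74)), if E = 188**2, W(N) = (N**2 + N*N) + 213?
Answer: sqrt(46509) ≈ 215.66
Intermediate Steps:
W(N) = 213 + 2*N**2 (W(N) = (N**2 + N**2) + 213 = 2*N**2 + 213 = 213 + 2*N**2)
E = 35344
sqrt(E + W(74)) = sqrt(35344 + (213 + 2*74**2)) = sqrt(35344 + (213 + 2*5476)) = sqrt(35344 + (213 + 10952)) = sqrt(35344 + 11165) = sqrt(46509)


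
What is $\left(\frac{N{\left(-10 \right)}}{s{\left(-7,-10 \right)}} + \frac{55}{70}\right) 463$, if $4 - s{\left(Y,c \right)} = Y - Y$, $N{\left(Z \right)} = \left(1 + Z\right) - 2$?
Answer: $- \frac{25465}{28} \approx -909.46$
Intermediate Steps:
$N{\left(Z \right)} = -1 + Z$
$s{\left(Y,c \right)} = 4$ ($s{\left(Y,c \right)} = 4 - \left(Y - Y\right) = 4 - 0 = 4 + 0 = 4$)
$\left(\frac{N{\left(-10 \right)}}{s{\left(-7,-10 \right)}} + \frac{55}{70}\right) 463 = \left(\frac{-1 - 10}{4} + \frac{55}{70}\right) 463 = \left(\left(-11\right) \frac{1}{4} + 55 \cdot \frac{1}{70}\right) 463 = \left(- \frac{11}{4} + \frac{11}{14}\right) 463 = \left(- \frac{55}{28}\right) 463 = - \frac{25465}{28}$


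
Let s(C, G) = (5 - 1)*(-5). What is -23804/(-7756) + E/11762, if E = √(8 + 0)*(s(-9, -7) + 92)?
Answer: 5951/1939 + 72*√2/5881 ≈ 3.0864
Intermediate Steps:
s(C, G) = -20 (s(C, G) = 4*(-5) = -20)
E = 144*√2 (E = √(8 + 0)*(-20 + 92) = √8*72 = (2*√2)*72 = 144*√2 ≈ 203.65)
-23804/(-7756) + E/11762 = -23804/(-7756) + (144*√2)/11762 = -23804*(-1/7756) + (144*√2)*(1/11762) = 5951/1939 + 72*√2/5881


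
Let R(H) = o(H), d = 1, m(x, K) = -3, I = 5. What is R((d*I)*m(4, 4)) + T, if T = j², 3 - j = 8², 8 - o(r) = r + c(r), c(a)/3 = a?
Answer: 3789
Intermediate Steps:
c(a) = 3*a
o(r) = 8 - 4*r (o(r) = 8 - (r + 3*r) = 8 - 4*r)
j = -61 (j = 3 - 1*8² = 3 - 1*64 = 3 - 64 = -61)
R(H) = 8 - 4*H
T = 3721 (T = (-61)² = 3721)
R((d*I)*m(4, 4)) + T = (8 - 4*1*5*(-3)) + 3721 = (8 - 20*(-3)) + 3721 = (8 - 4*(-15)) + 3721 = (8 + 60) + 3721 = 68 + 3721 = 3789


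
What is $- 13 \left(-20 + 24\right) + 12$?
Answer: $-40$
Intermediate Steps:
$- 13 \left(-20 + 24\right) + 12 = \left(-13\right) 4 + 12 = -52 + 12 = -40$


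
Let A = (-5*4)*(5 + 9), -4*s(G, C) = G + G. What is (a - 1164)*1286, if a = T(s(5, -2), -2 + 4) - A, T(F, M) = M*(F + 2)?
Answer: -1138110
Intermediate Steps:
s(G, C) = -G/2 (s(G, C) = -(G + G)/4 = -G/2)
T(F, M) = M*(2 + F)
A = -280 (A = -20*14 = -280)
a = 279 (a = (-2 + 4)*(2 - 1/2*5) - 1*(-280) = 2*(2 - 5/2) + 280 = 2*(-1/2) + 280 = -1 + 280 = 279)
(a - 1164)*1286 = (279 - 1164)*1286 = -885*1286 = -1138110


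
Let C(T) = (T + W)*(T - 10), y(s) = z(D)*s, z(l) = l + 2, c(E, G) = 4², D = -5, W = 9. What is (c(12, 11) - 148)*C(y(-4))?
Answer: -5544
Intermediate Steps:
c(E, G) = 16
z(l) = 2 + l
y(s) = -3*s (y(s) = (2 - 5)*s = -3*s)
C(T) = (-10 + T)*(9 + T) (C(T) = (T + 9)*(T - 10) = (9 + T)*(-10 + T) = (-10 + T)*(9 + T))
(c(12, 11) - 148)*C(y(-4)) = (16 - 148)*(-90 + (-3*(-4))² - (-3)*(-4)) = -132*(-90 + 12² - 1*12) = -132*(-90 + 144 - 12) = -132*42 = -5544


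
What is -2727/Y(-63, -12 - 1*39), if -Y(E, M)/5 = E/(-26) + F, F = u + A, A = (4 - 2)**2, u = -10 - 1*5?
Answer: -70902/1115 ≈ -63.589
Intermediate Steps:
u = -15 (u = -10 - 5 = -15)
A = 4 (A = 2**2 = 4)
F = -11 (F = -15 + 4 = -11)
Y(E, M) = 55 + 5*E/26 (Y(E, M) = -5*(E/(-26) - 11) = -5*(E*(-1/26) - 11) = -5*(-E/26 - 11) = -5*(-11 - E/26) = 55 + 5*E/26)
-2727/Y(-63, -12 - 1*39) = -2727/(55 + (5/26)*(-63)) = -2727/(55 - 315/26) = -2727/1115/26 = -2727*26/1115 = -70902/1115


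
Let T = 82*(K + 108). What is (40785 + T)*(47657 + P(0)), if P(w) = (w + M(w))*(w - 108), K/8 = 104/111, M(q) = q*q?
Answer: 265848617375/111 ≈ 2.3950e+9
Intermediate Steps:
M(q) = q**2
K = 832/111 (K = 8*(104/111) = 832/111 ≈ 7.4955)
P(w) = (-108 + w)*(w + w**2) (P(w) = (w + w**2)*(w - 108) = (w + w**2)*(-108 + w) = (-108 + w)*(w + w**2))
T = 1051240/111 (T = 82*(832/111 + 108) = 82*(12820/111) = 1051240/111 ≈ 9470.6)
(40785 + T)*(47657 + P(0)) = (40785 + 1051240/111)*(47657 + 0*(-108 + 0**2 - 107*0)) = 5578375*(47657 + 0*(-108 + 0 + 0))/111 = 5578375*(47657 + 0*(-108))/111 = 5578375*(47657 + 0)/111 = (5578375/111)*47657 = 265848617375/111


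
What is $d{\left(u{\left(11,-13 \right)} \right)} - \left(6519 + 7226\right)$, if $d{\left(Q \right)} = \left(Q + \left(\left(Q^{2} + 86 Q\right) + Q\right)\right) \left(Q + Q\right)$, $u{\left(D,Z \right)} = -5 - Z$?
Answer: $-1457$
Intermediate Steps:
$d{\left(Q \right)} = 2 Q \left(Q^{2} + 88 Q\right)$ ($d{\left(Q \right)} = \left(Q + \left(Q^{2} + 87 Q\right)\right) 2 Q = \left(Q^{2} + 88 Q\right) 2 Q = 2 Q \left(Q^{2} + 88 Q\right)$)
$d{\left(u{\left(11,-13 \right)} \right)} - \left(6519 + 7226\right) = 2 \left(-5 - -13\right)^{2} \left(88 - -8\right) - \left(6519 + 7226\right) = 2 \left(-5 + 13\right)^{2} \left(88 + \left(-5 + 13\right)\right) - 13745 = 2 \cdot 8^{2} \left(88 + 8\right) - 13745 = 2 \cdot 64 \cdot 96 - 13745 = 12288 - 13745 = -1457$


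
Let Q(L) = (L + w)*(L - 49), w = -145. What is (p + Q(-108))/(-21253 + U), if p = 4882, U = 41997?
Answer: 44603/20744 ≈ 2.1502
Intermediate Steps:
Q(L) = (-145 + L)*(-49 + L) (Q(L) = (L - 145)*(L - 49) = (-145 + L)*(-49 + L))
(p + Q(-108))/(-21253 + U) = (4882 + (7105 + (-108)**2 - 194*(-108)))/(-21253 + 41997) = (4882 + (7105 + 11664 + 20952))/20744 = (4882 + 39721)*(1/20744) = 44603*(1/20744) = 44603/20744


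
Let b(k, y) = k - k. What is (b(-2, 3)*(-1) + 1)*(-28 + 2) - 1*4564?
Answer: -4590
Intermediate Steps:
b(k, y) = 0
(b(-2, 3)*(-1) + 1)*(-28 + 2) - 1*4564 = (0*(-1) + 1)*(-28 + 2) - 1*4564 = (0 + 1)*(-26) - 4564 = 1*(-26) - 4564 = -26 - 4564 = -4590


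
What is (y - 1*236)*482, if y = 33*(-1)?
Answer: -129658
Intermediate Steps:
y = -33
(y - 1*236)*482 = (-33 - 1*236)*482 = (-33 - 236)*482 = -269*482 = -129658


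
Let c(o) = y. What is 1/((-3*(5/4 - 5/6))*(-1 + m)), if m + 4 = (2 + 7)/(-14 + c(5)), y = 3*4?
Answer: 8/95 ≈ 0.084211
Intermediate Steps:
y = 12
c(o) = 12
m = -17/2 (m = -4 + (2 + 7)/(-14 + 12) = -4 + 9/(-2) = -4 + 9*(-½) = -4 - 9/2 = -17/2 ≈ -8.5000)
1/((-3*(5/4 - 5/6))*(-1 + m)) = 1/((-3*(5/4 - 5/6))*(-1 - 17/2)) = 1/(-3*(5*(¼) - 5*⅙)*(-19/2)) = 1/(-3*(5/4 - ⅚)*(-19/2)) = 1/(-3*5/12*(-19/2)) = 1/(-5/4*(-19/2)) = 1/(95/8) = 8/95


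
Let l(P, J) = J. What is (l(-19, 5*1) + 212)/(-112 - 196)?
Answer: -31/44 ≈ -0.70455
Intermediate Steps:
(l(-19, 5*1) + 212)/(-112 - 196) = (5*1 + 212)/(-112 - 196) = (5 + 212)/(-308) = 217*(-1/308) = -31/44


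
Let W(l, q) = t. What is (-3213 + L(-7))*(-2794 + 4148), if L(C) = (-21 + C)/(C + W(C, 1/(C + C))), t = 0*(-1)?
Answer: -4344986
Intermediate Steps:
t = 0
W(l, q) = 0
L(C) = (-21 + C)/C (L(C) = (-21 + C)/(C + 0) = (-21 + C)/C)
(-3213 + L(-7))*(-2794 + 4148) = (-3213 + (-21 - 7)/(-7))*(-2794 + 4148) = (-3213 - ⅐*(-28))*1354 = (-3213 + 4)*1354 = -3209*1354 = -4344986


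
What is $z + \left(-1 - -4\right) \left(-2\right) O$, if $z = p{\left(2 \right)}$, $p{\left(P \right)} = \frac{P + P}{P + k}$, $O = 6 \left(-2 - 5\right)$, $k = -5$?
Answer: $\frac{752}{3} \approx 250.67$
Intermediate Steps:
$O = -42$ ($O = 6 \left(-7\right) = -42$)
$p{\left(P \right)} = \frac{2 P}{-5 + P}$ ($p{\left(P \right)} = \frac{P + P}{P - 5} = \frac{2 P}{-5 + P}$)
$z = - \frac{4}{3}$ ($z = 2 \cdot 2 \frac{1}{-5 + 2} = 2 \cdot 2 \frac{1}{-3} = 2 \cdot 2 \left(- \frac{1}{3}\right) = - \frac{4}{3} \approx -1.3333$)
$z + \left(-1 - -4\right) \left(-2\right) O = - \frac{4}{3} + \left(-1 - -4\right) \left(-2\right) \left(-42\right) = - \frac{4}{3} + \left(-1 + 4\right) \left(-2\right) \left(-42\right) = - \frac{4}{3} + 3 \left(-2\right) \left(-42\right) = - \frac{4}{3} - -252 = - \frac{4}{3} + 252 = \frac{752}{3}$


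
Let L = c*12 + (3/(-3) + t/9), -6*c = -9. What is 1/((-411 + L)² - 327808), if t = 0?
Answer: -1/172572 ≈ -5.7947e-6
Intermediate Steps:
c = 3/2 (c = -⅙*(-9) = 3/2 ≈ 1.5000)
L = 17 (L = (3/2)*12 + (3/(-3) + 0/9) = 18 + (3*(-⅓) + 0*(⅑)) = 18 + (-1 + 0) = 18 - 1 = 17)
1/((-411 + L)² - 327808) = 1/((-411 + 17)² - 327808) = 1/((-394)² - 327808) = 1/(155236 - 327808) = 1/(-172572) = -1/172572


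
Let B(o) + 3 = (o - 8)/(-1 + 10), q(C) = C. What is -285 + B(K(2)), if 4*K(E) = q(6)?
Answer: -5197/18 ≈ -288.72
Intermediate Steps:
K(E) = 3/2 (K(E) = (¼)*6 = 3/2)
B(o) = -35/9 + o/9 (B(o) = -3 + (o - 8)/(-1 + 10) = -3 + (-8 + o)/9 = -3 + (-8 + o)*(⅑) = -3 + (-8/9 + o/9) = -35/9 + o/9)
-285 + B(K(2)) = -285 + (-35/9 + (⅑)*(3/2)) = -285 + (-35/9 + ⅙) = -285 - 67/18 = -5197/18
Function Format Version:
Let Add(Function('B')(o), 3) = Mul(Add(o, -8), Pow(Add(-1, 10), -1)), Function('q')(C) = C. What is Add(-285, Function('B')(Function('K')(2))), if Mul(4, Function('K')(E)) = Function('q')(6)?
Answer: Rational(-5197, 18) ≈ -288.72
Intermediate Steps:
Function('K')(E) = Rational(3, 2) (Function('K')(E) = Mul(Rational(1, 4), 6) = Rational(3, 2))
Function('B')(o) = Add(Rational(-35, 9), Mul(Rational(1, 9), o)) (Function('B')(o) = Add(-3, Mul(Add(o, -8), Pow(Add(-1, 10), -1))) = Add(-3, Mul(Add(-8, o), Pow(9, -1))) = Add(-3, Mul(Add(-8, o), Rational(1, 9))) = Add(-3, Add(Rational(-8, 9), Mul(Rational(1, 9), o))) = Add(Rational(-35, 9), Mul(Rational(1, 9), o)))
Add(-285, Function('B')(Function('K')(2))) = Add(-285, Add(Rational(-35, 9), Mul(Rational(1, 9), Rational(3, 2)))) = Add(-285, Add(Rational(-35, 9), Rational(1, 6))) = Add(-285, Rational(-67, 18)) = Rational(-5197, 18)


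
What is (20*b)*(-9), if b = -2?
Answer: 360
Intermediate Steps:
(20*b)*(-9) = (20*(-2))*(-9) = -40*(-9) = 360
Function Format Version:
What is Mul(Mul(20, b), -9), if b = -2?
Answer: 360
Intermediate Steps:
Mul(Mul(20, b), -9) = Mul(Mul(20, -2), -9) = Mul(-40, -9) = 360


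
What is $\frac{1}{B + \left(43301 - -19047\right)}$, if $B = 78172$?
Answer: $\frac{1}{140520} \approx 7.1164 \cdot 10^{-6}$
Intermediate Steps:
$\frac{1}{B + \left(43301 - -19047\right)} = \frac{1}{78172 + \left(43301 - -19047\right)} = \frac{1}{78172 + \left(43301 + 19047\right)} = \frac{1}{78172 + 62348} = \frac{1}{140520}$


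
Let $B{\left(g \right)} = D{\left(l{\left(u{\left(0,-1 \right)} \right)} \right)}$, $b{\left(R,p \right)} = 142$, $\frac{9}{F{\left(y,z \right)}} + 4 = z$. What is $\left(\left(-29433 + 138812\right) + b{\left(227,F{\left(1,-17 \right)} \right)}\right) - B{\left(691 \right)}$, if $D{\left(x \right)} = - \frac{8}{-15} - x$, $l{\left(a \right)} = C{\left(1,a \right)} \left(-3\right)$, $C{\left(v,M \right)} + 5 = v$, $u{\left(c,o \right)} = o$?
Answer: $\frac{1642987}{15} \approx 1.0953 \cdot 10^{5}$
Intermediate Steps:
$F{\left(y,z \right)} = \frac{9}{-4 + z}$
$C{\left(v,M \right)} = -5 + v$
$l{\left(a \right)} = 12$ ($l{\left(a \right)} = \left(-5 + 1\right) \left(-3\right) = \left(-4\right) \left(-3\right) = 12$)
$D{\left(x \right)} = \frac{8}{15} - x$ ($D{\left(x \right)} = \left(-8\right) \left(- \frac{1}{15}\right) - x = \frac{8}{15} - x$)
$B{\left(g \right)} = - \frac{172}{15}$ ($B{\left(g \right)} = \frac{8}{15} - 12 = - \frac{172}{15}$)
$\left(\left(-29433 + 138812\right) + b{\left(227,F{\left(1,-17 \right)} \right)}\right) - B{\left(691 \right)} = \left(\left(-29433 + 138812\right) + 142\right) - - \frac{172}{15} = \left(109379 + 142\right) + \frac{172}{15} = 109521 + \frac{172}{15} = \frac{1642987}{15}$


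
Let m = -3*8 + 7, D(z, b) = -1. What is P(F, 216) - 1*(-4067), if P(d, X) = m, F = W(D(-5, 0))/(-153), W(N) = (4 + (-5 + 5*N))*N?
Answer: 4050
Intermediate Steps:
W(N) = N*(-1 + 5*N) (W(N) = (-1 + 5*N)*N = N*(-1 + 5*N))
m = -17 (m = -24 + 7 = -17)
F = -2/51 (F = -(-1 + 5*(-1))/(-153) = -(-1 - 5)*(-1/153) = -1*(-6)*(-1/153) = 6*(-1/153) = -2/51 ≈ -0.039216)
P(d, X) = -17
P(F, 216) - 1*(-4067) = -17 - 1*(-4067) = -17 + 4067 = 4050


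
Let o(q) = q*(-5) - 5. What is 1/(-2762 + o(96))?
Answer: -1/3247 ≈ -0.00030798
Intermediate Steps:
o(q) = -5 - 5*q (o(q) = -5*q - 5 = -5 - 5*q)
1/(-2762 + o(96)) = 1/(-2762 + (-5 - 5*96)) = 1/(-2762 + (-5 - 480)) = 1/(-2762 - 485) = 1/(-3247) = -1/3247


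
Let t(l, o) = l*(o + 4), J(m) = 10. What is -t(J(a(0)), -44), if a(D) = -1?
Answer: 400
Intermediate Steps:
t(l, o) = l*(4 + o)
-t(J(a(0)), -44) = -10*(4 - 44) = -10*(-40) = -1*(-400) = 400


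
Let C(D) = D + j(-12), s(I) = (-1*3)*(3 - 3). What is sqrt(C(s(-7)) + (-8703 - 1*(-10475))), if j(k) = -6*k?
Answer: 2*sqrt(461) ≈ 42.942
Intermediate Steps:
s(I) = 0 (s(I) = -3*0 = 0)
C(D) = 72 + D (C(D) = D - 6*(-12) = D + 72 = 72 + D)
sqrt(C(s(-7)) + (-8703 - 1*(-10475))) = sqrt((72 + 0) + (-8703 - 1*(-10475))) = sqrt(72 + (-8703 + 10475)) = sqrt(72 + 1772) = sqrt(1844) = 2*sqrt(461)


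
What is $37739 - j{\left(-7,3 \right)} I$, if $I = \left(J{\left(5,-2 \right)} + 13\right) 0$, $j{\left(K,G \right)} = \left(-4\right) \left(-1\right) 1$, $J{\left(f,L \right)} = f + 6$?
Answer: $37739$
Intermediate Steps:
$J{\left(f,L \right)} = 6 + f$
$j{\left(K,G \right)} = 4$ ($j{\left(K,G \right)} = 4 \cdot 1 = 4$)
$I = 0$ ($I = \left(\left(6 + 5\right) + 13\right) 0 = \left(11 + 13\right) 0 = 24 \cdot 0 = 0$)
$37739 - j{\left(-7,3 \right)} I = 37739 - 4 \cdot 0 = 37739 - 0 = 37739 + 0 = 37739$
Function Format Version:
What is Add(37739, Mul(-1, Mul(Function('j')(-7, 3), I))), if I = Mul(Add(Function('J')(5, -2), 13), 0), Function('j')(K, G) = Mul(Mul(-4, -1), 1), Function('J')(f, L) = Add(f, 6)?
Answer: 37739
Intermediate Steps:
Function('J')(f, L) = Add(6, f)
Function('j')(K, G) = 4 (Function('j')(K, G) = Mul(4, 1) = 4)
I = 0 (I = Mul(Add(Add(6, 5), 13), 0) = Mul(Add(11, 13), 0) = Mul(24, 0) = 0)
Add(37739, Mul(-1, Mul(Function('j')(-7, 3), I))) = Add(37739, Mul(-1, Mul(4, 0))) = Add(37739, Mul(-1, 0)) = Add(37739, 0) = 37739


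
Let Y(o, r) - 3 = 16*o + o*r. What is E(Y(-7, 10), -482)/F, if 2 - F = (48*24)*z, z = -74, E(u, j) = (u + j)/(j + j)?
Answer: 661/82181000 ≈ 8.0432e-6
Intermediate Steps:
Y(o, r) = 3 + 16*o + o*r (Y(o, r) = 3 + (16*o + o*r) = 3 + 16*o + o*r)
E(u, j) = (j + u)/(2*j) (E(u, j) = (j + u)/((2*j)) = (j + u)*(1/(2*j)) = (j + u)/(2*j))
F = 85250 (F = 2 - 48*24*(-74) = 2 - 1152*(-74) = 2 - 1*(-85248) = 2 + 85248 = 85250)
E(Y(-7, 10), -482)/F = ((½)*(-482 + (3 + 16*(-7) - 7*10))/(-482))/85250 = ((½)*(-1/482)*(-482 + (3 - 112 - 70)))*(1/85250) = ((½)*(-1/482)*(-482 - 179))*(1/85250) = ((½)*(-1/482)*(-661))*(1/85250) = (661/964)*(1/85250) = 661/82181000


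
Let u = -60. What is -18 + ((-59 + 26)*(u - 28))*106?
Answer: 307806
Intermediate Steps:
-18 + ((-59 + 26)*(u - 28))*106 = -18 + ((-59 + 26)*(-60 - 28))*106 = -18 - 33*(-88)*106 = -18 + 2904*106 = -18 + 307824 = 307806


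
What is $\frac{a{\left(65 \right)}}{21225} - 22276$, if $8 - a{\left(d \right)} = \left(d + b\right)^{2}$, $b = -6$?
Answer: $- \frac{472811573}{21225} \approx -22276.0$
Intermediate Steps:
$a{\left(d \right)} = 8 - \left(-6 + d\right)^{2}$ ($a{\left(d \right)} = 8 - \left(d - 6\right)^{2} = 8 - \left(-6 + d\right)^{2}$)
$\frac{a{\left(65 \right)}}{21225} - 22276 = \frac{8 - \left(-6 + 65\right)^{2}}{21225} - 22276 = \left(8 - 59^{2}\right) \frac{1}{21225} - 22276 = \left(8 - 3481\right) \frac{1}{21225} - 22276 = \left(-3473\right) \frac{1}{21225} - 22276 = - \frac{3473}{21225} - 22276 = - \frac{472811573}{21225}$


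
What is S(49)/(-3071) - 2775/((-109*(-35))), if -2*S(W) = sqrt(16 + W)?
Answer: -555/763 + sqrt(65)/6142 ≈ -0.72608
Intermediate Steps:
S(W) = -sqrt(16 + W)/2
S(49)/(-3071) - 2775/((-109*(-35))) = -sqrt(16 + 49)/2/(-3071) - 2775/((-109*(-35))) = -sqrt(65)/2*(-1/3071) - 2775/3815 = sqrt(65)/6142 - 2775*1/3815 = sqrt(65)/6142 - 555/763 = -555/763 + sqrt(65)/6142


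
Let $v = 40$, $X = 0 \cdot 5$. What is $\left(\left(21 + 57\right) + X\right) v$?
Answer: $3120$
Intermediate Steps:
$X = 0$
$\left(\left(21 + 57\right) + X\right) v = \left(\left(21 + 57\right) + 0\right) 40 = \left(78 + 0\right) 40 = 78 \cdot 40 = 3120$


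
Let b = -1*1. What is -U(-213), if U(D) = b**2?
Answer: -1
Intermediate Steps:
b = -1
U(D) = 1 (U(D) = (-1)**2 = 1)
-U(-213) = -1*1 = -1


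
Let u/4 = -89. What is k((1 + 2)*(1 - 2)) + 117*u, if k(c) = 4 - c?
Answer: -41645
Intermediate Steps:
u = -356 (u = 4*(-89) = -356)
k((1 + 2)*(1 - 2)) + 117*u = (4 - (1 + 2)*(1 - 2)) + 117*(-356) = (4 - 3*(-1)) - 41652 = (4 - 1*(-3)) - 41652 = (4 + 3) - 41652 = 7 - 41652 = -41645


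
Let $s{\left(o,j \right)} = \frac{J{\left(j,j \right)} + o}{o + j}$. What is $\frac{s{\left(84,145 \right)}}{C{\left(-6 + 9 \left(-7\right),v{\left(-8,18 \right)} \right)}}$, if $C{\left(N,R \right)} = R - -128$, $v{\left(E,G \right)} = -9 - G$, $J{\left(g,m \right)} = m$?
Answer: $\frac{1}{101} \approx 0.009901$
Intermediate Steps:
$C{\left(N,R \right)} = 128 + R$ ($C{\left(N,R \right)} = R + 128 = 128 + R$)
$s{\left(o,j \right)} = 1$ ($s{\left(o,j \right)} = \frac{j + o}{o + j} = \frac{j + o}{j + o} = 1$)
$\frac{s{\left(84,145 \right)}}{C{\left(-6 + 9 \left(-7\right),v{\left(-8,18 \right)} \right)}} = 1 \frac{1}{128 - 27} = 1 \cdot \frac{1}{101} = \frac{1}{101}$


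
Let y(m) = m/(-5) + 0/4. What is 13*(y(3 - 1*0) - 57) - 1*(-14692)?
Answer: 69716/5 ≈ 13943.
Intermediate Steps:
y(m) = -m/5 (y(m) = m*(-⅕) + 0*(¼) = -m/5 + 0 = -m/5)
13*(y(3 - 1*0) - 57) - 1*(-14692) = 13*(-(3 - 1*0)/5 - 57) - 1*(-14692) = 13*(-(3 + 0)/5 - 57) + 14692 = 13*(-⅕*3 - 57) + 14692 = 13*(-⅗ - 57) + 14692 = 13*(-288/5) + 14692 = -3744/5 + 14692 = 69716/5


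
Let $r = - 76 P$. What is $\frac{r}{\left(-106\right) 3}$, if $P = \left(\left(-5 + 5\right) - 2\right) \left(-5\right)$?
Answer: $\frac{380}{159} \approx 2.3899$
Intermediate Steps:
$P = 10$ ($P = \left(0 - 2\right) \left(-5\right) = \left(-2\right) \left(-5\right) = 10$)
$r = -760$ ($r = \left(-76\right) 10 = -760$)
$\frac{r}{\left(-106\right) 3} = - \frac{760}{\left(-106\right) 3} = - \frac{760}{-318} = \left(-760\right) \left(- \frac{1}{318}\right) = \frac{380}{159}$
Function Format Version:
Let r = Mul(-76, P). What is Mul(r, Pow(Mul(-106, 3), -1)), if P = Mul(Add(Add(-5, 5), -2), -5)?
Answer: Rational(380, 159) ≈ 2.3899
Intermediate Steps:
P = 10 (P = Mul(Add(0, -2), -5) = Mul(-2, -5) = 10)
r = -760 (r = Mul(-76, 10) = -760)
Mul(r, Pow(Mul(-106, 3), -1)) = Mul(-760, Pow(Mul(-106, 3), -1)) = Mul(-760, Pow(-318, -1)) = Mul(-760, Rational(-1, 318)) = Rational(380, 159)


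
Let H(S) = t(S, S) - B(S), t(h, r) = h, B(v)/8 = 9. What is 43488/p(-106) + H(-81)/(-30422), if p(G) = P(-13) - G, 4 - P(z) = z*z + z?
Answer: -661492449/699706 ≈ -945.39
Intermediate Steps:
B(v) = 72 (B(v) = 8*9 = 72)
P(z) = 4 - z - z² (P(z) = 4 - (z*z + z) = 4 - (z² + z) = 4 - (z + z²) = 4 + (-z - z²) = 4 - z - z²)
H(S) = -72 + S (H(S) = S - 1*72 = S - 72 = -72 + S)
p(G) = -152 - G (p(G) = (4 - 1*(-13) - 1*(-13)²) - G = (4 + 13 - 1*169) - G = (4 + 13 - 169) - G = -152 - G)
43488/p(-106) + H(-81)/(-30422) = 43488/(-152 - 1*(-106)) + (-72 - 81)/(-30422) = 43488/(-152 + 106) - 153*(-1/30422) = 43488/(-46) + 153/30422 = 43488*(-1/46) + 153/30422 = -21744/23 + 153/30422 = -661492449/699706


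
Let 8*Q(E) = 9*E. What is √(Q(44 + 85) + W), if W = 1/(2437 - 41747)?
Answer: √897032618810/78620 ≈ 12.047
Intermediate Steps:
W = -1/39310 (W = 1/(-39310) = -1/39310 ≈ -2.5439e-5)
Q(E) = 9*E/8 (Q(E) = (9*E)/8 = 9*E/8)
√(Q(44 + 85) + W) = √(9*(44 + 85)/8 - 1/39310) = √((9/8)*129 - 1/39310) = √(1161/8 - 1/39310) = √(22819451/157240) = √897032618810/78620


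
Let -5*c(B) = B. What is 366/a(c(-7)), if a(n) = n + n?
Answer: 915/7 ≈ 130.71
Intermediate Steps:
c(B) = -B/5
a(n) = 2*n
366/a(c(-7)) = 366/((2*(-⅕*(-7)))) = 366/((2*(7/5))) = 366/(14/5) = 366*(5/14) = 915/7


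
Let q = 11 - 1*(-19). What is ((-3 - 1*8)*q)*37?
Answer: -12210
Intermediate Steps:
q = 30 (q = 11 + 19 = 30)
((-3 - 1*8)*q)*37 = ((-3 - 1*8)*30)*37 = ((-3 - 8)*30)*37 = -11*30*37 = -330*37 = -12210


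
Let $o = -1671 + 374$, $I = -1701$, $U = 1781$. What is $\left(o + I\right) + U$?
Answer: $-1217$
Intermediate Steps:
$o = -1297$
$\left(o + I\right) + U = \left(-1297 - 1701\right) + 1781 = -2998 + 1781 = -1217$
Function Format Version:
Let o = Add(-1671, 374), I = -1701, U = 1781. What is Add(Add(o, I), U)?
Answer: -1217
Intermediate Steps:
o = -1297
Add(Add(o, I), U) = Add(Add(-1297, -1701), 1781) = Add(-2998, 1781) = -1217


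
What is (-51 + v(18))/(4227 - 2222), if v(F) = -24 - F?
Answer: -93/2005 ≈ -0.046384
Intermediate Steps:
(-51 + v(18))/(4227 - 2222) = (-51 + (-24 - 1*18))/(4227 - 2222) = (-51 + (-24 - 18))/2005 = (-51 - 42)*(1/2005) = -93*1/2005 = -93/2005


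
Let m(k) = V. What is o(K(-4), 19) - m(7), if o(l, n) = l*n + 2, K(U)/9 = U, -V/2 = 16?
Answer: -650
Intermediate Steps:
V = -32 (V = -2*16 = -32)
K(U) = 9*U
m(k) = -32
o(l, n) = 2 + l*n
o(K(-4), 19) - m(7) = (2 + (9*(-4))*19) - 1*(-32) = (2 - 36*19) + 32 = (2 - 684) + 32 = -682 + 32 = -650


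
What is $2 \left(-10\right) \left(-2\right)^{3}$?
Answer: $160$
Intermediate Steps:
$2 \left(-10\right) \left(-2\right)^{3} = \left(-20\right) \left(-8\right) = 160$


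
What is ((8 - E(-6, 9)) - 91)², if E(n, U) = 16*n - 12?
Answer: 625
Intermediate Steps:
E(n, U) = -12 + 16*n
((8 - E(-6, 9)) - 91)² = ((8 - (-12 + 16*(-6))) - 91)² = ((8 - (-12 - 96)) - 91)² = ((8 - 1*(-108)) - 91)² = ((8 + 108) - 91)² = (116 - 91)² = 25² = 625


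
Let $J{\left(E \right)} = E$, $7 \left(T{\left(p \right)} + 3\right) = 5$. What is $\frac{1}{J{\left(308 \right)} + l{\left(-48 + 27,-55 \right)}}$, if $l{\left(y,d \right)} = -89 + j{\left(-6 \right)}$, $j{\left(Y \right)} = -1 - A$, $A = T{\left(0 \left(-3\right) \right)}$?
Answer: $\frac{7}{1542} \approx 0.0045396$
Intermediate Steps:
$T{\left(p \right)} = - \frac{16}{7}$ ($T{\left(p \right)} = -3 + \frac{1}{7} \cdot 5 = -3 + \frac{5}{7} = - \frac{16}{7}$)
$A = - \frac{16}{7} \approx -2.2857$
$j{\left(Y \right)} = \frac{9}{7}$ ($j{\left(Y \right)} = -1 - - \frac{16}{7} = -1 + \frac{16}{7} = \frac{9}{7}$)
$l{\left(y,d \right)} = - \frac{614}{7}$ ($l{\left(y,d \right)} = -89 + \frac{9}{7} = - \frac{614}{7}$)
$\frac{1}{J{\left(308 \right)} + l{\left(-48 + 27,-55 \right)}} = \frac{1}{308 - \frac{614}{7}} = \frac{1}{\frac{1542}{7}} = \frac{7}{1542}$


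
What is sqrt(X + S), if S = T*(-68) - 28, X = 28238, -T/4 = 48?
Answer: sqrt(41266) ≈ 203.14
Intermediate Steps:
T = -192 (T = -4*48 = -192)
S = 13028 (S = -192*(-68) - 28 = 13056 - 28 = 13028)
sqrt(X + S) = sqrt(28238 + 13028) = sqrt(41266)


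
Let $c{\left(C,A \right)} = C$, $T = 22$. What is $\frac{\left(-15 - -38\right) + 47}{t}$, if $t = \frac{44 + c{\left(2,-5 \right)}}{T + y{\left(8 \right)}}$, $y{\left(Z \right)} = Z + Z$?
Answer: $\frac{1330}{23} \approx 57.826$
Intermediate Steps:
$y{\left(Z \right)} = 2 Z$
$t = \frac{23}{19}$ ($t = \frac{44 + 2}{22 + 2 \cdot 8} = \frac{46}{22 + 16} = \frac{46}{38} = 46 \cdot \frac{1}{38} = \frac{23}{19} \approx 1.2105$)
$\frac{\left(-15 - -38\right) + 47}{t} = \frac{\left(-15 - -38\right) + 47}{\frac{23}{19}} = \left(\left(-15 + 38\right) + 47\right) \frac{19}{23} = \left(23 + 47\right) \frac{19}{23} = 70 \cdot \frac{19}{23} = \frac{1330}{23}$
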